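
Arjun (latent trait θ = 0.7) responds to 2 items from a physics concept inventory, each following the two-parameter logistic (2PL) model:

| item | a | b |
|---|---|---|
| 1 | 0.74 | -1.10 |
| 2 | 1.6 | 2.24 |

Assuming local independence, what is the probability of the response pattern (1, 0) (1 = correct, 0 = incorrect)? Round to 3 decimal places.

P(θ) = 1 / (1 + exp(−a(θ − b)))
P_1 = 1/(1+e^{-1.3320}) = 0.7912
P_2 = 1/(1+e^{2.4640}) = 0.0784
L = P_1 × (1−P_2) = 0.7912 × 0.9216 = 0.72913

0.729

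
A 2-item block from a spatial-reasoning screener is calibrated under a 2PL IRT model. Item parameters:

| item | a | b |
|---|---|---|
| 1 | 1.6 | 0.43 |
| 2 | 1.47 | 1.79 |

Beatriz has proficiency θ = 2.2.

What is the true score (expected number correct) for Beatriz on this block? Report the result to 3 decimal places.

P(θ) = 1 / (1 + exp(−a(θ − b)))
P_1 = 1/(1+e^{-2.8320}) = 0.9444
P_2 = 1/(1+e^{-0.6027}) = 0.6463
E[score] = 0.9444 + 0.6463 = 1.5907

1.591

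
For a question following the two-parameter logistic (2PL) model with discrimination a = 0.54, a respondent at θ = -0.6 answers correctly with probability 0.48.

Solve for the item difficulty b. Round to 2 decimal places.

-0.45

P(θ) = 1 / (1 + exp(−a(θ − b)))
logit(0.48) = ln(0.48/0.52) = -0.0800
b = θ − logit/(a) = -0.6 − (-0.0800)/0.5400 = -0.4518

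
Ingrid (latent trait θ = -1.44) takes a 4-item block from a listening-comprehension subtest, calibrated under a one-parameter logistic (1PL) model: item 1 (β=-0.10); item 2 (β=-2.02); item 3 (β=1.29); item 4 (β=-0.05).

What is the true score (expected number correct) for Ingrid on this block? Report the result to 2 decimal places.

1.11

P(θ) = 1 / (1 + exp(−(θ − β)))
P_1 = 1/(1+e^{1.3400}) = 0.2075
P_2 = 1/(1+e^{-0.5800}) = 0.6411
P_3 = 1/(1+e^{2.7300}) = 0.0612
P_4 = 1/(1+e^{1.3900}) = 0.1994
E[score] = 0.2075 + 0.6411 + 0.0612 + 0.1994 = 1.1092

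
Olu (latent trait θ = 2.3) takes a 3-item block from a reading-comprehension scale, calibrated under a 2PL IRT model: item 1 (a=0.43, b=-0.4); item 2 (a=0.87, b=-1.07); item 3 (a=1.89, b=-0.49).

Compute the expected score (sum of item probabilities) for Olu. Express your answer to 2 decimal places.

2.71

P(θ) = 1 / (1 + exp(−a(θ − b)))
P_1 = 1/(1+e^{-1.1610}) = 0.7615
P_2 = 1/(1+e^{-2.9319}) = 0.9494
P_3 = 1/(1+e^{-5.2731}) = 0.9949
E[score] = 0.7615 + 0.9494 + 0.9949 = 2.7058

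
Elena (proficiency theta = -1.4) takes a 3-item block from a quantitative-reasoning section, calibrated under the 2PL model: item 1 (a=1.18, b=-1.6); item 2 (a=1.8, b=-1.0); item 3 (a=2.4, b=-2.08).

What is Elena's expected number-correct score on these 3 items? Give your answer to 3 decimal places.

P(theta) = 1 / (1 + exp(−a(theta − b)))
P_1 = 1/(1+e^{-0.2360}) = 0.5587
P_2 = 1/(1+e^{0.7200}) = 0.3274
P_3 = 1/(1+e^{-1.6320}) = 0.8364
E[score] = 0.5587 + 0.3274 + 0.8364 = 1.7226

1.723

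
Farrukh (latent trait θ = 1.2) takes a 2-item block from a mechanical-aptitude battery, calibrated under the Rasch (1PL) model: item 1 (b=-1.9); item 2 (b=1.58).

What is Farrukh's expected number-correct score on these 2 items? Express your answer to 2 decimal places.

1.36

P(θ) = 1 / (1 + exp(−(θ − b)))
P_1 = 1/(1+e^{-3.1000}) = 0.9569
P_2 = 1/(1+e^{0.3800}) = 0.4061
E[score] = 0.9569 + 0.4061 = 1.3630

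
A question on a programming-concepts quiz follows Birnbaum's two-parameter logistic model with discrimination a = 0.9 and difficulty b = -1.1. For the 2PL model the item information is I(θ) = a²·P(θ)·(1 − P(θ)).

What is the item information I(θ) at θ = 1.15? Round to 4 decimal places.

0.0834

P = 1/(1+e^{-2.0250}) = 0.8834
P(1−P) = 0.8834 × 0.1166 = 0.1030
I = a² × P(1−P) = 0.9² × 0.1030 = 0.08344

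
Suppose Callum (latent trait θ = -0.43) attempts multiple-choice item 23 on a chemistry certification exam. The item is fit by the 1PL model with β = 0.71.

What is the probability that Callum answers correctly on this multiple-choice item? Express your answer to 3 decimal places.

P(θ) = 1 / (1 + exp(−(θ − β)))
Exponent: (-0.43 − 0.71) = -1.1400
1/(1 + e^{1.1400}) = 0.2423
P = 0.2423

0.242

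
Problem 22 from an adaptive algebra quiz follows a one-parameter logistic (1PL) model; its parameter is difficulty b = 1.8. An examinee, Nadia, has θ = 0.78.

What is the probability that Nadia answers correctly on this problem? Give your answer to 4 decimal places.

0.2650

P(θ) = 1 / (1 + exp(−(θ − b)))
Exponent: (0.78 − 1.8) = -1.0200
1/(1 + e^{1.0200}) = 0.2650
P = 0.2650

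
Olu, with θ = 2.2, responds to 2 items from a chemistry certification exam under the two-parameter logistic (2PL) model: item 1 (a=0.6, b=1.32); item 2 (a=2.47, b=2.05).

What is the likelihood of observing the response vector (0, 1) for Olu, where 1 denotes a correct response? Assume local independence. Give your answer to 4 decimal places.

P(θ) = 1 / (1 + exp(−a(θ − b)))
P_1 = 1/(1+e^{-0.5280}) = 0.6290
P_2 = 1/(1+e^{-0.3705}) = 0.5916
L = (1−P_1) × P_2 = 0.3710 × 0.5916 = 0.21947

0.2195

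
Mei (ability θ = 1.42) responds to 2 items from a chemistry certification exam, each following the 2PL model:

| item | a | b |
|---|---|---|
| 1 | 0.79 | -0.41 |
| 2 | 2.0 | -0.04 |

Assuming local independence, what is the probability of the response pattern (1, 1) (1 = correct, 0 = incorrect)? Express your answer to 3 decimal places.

P(θ) = 1 / (1 + exp(−a(θ − b)))
P_1 = 1/(1+e^{-1.4457}) = 0.8093
P_2 = 1/(1+e^{-2.9200}) = 0.9488
L = P_1 × P_2 = 0.8093 × 0.9488 = 0.76792

0.768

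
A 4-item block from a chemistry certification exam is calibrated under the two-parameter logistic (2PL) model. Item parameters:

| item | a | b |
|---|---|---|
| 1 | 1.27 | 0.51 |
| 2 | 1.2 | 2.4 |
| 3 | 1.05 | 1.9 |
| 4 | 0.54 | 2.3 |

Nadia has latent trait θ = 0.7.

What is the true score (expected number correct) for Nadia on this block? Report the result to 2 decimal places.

P(θ) = 1 / (1 + exp(−a(θ − b)))
P_1 = 1/(1+e^{-0.2413}) = 0.5600
P_2 = 1/(1+e^{2.0400}) = 0.1151
P_3 = 1/(1+e^{1.2600}) = 0.2210
P_4 = 1/(1+e^{0.8640}) = 0.2965
E[score] = 0.5600 + 0.1151 + 0.2210 + 0.2965 = 1.1926

1.19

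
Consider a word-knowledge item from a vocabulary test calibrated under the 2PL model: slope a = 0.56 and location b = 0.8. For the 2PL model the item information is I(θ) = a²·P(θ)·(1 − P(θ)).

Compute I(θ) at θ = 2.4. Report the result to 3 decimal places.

0.065

P = 1/(1+e^{-0.8960}) = 0.7101
P(1−P) = 0.7101 × 0.2899 = 0.2058
I = a² × P(1−P) = 0.56² × 0.2058 = 0.06455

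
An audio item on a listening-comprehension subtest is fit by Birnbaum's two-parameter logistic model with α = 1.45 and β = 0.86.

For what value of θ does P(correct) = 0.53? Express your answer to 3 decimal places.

0.943

P(θ) = 1 / (1 + exp(−α(θ − β)))
logit = ln(0.5300/0.4700) = 0.1201
θ = β + logit/(α) = 0.86 + 0.1201/1.4500 = 0.9429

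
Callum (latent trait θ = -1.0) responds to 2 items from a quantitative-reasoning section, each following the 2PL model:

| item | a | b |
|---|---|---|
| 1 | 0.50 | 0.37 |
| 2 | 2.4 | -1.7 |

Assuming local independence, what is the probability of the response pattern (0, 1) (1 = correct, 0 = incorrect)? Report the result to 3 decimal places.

P(θ) = 1 / (1 + exp(−a(θ − b)))
P_1 = 1/(1+e^{0.6850}) = 0.3351
P_2 = 1/(1+e^{-1.6800}) = 0.8429
L = (1−P_1) × P_2 = 0.6649 × 0.8429 = 0.56041

0.560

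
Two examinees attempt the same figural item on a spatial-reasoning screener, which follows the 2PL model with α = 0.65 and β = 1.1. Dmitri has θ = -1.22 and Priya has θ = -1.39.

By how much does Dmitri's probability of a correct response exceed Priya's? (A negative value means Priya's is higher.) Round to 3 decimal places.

P(θ) = 1 / (1 + exp(−α(θ − β)))
P(Dmitri) = 0.1812  [exponent -1.5080]
P(Priya) = 0.1654  [exponent -1.6185]
Difference = 0.1812 − 0.1654 = 0.0158

0.016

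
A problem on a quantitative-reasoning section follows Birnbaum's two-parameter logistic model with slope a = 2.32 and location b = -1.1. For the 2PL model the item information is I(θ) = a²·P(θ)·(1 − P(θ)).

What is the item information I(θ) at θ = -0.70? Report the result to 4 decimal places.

1.0929

P = 1/(1+e^{-0.9280}) = 0.7167
P(1−P) = 0.7167 × 0.2833 = 0.2031
I = a² × P(1−P) = 2.32² × 0.2031 = 1.09292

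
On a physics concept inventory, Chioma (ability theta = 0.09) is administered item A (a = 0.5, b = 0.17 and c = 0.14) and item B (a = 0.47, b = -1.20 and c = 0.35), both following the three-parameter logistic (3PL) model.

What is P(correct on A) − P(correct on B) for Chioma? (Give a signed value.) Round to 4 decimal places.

-0.2092

P(theta) = c + (1 − c) · 1 / (1 + exp(−a(theta − b)))
P_A = 0.5614
P_B = 0.7706
P_A − P_B = -0.2092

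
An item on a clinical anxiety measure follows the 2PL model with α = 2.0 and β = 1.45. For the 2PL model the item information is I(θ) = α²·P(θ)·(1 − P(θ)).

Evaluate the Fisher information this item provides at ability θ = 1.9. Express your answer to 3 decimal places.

P = 1/(1+e^{-0.9000}) = 0.7109
P(1−P) = 0.7109 × 0.2891 = 0.2055
I = α² × P(1−P) = 2.0² × 0.2055 = 0.82200

0.822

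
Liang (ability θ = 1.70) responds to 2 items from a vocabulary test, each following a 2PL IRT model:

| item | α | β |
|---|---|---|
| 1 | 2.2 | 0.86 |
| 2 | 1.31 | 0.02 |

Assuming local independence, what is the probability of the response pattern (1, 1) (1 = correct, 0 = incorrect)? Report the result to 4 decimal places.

0.7778

P(θ) = 1 / (1 + exp(−α(θ − β)))
P_1 = 1/(1+e^{-1.8480}) = 0.8639
P_2 = 1/(1+e^{-2.2008}) = 0.9003
L = P_1 × P_2 = 0.8639 × 0.9003 = 0.77778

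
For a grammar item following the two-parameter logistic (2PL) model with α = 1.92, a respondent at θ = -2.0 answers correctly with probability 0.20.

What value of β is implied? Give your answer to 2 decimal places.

P(θ) = 1 / (1 + exp(−α(θ − β)))
logit(0.20) = ln(0.20/0.80) = -1.3863
β = θ − logit/(α) = -2.0 − (-1.3863)/1.9200 = -1.2780

-1.28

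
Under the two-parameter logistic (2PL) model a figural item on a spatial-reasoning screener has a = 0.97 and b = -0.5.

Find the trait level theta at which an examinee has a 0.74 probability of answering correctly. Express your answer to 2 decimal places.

P(theta) = 1 / (1 + exp(−a(theta − b)))
logit = ln(0.7400/0.2600) = 1.0460
theta = b + logit/(a) = -0.5 + 1.0460/0.9700 = 0.5783

0.58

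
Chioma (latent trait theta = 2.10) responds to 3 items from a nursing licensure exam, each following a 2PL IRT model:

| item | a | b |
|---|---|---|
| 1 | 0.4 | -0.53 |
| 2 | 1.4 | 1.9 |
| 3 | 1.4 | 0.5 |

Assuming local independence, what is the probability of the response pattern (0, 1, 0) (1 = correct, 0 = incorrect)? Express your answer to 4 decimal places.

0.0142

P(theta) = 1 / (1 + exp(−a(theta − b)))
P_1 = 1/(1+e^{-1.0520}) = 0.7412
P_2 = 1/(1+e^{-0.2800}) = 0.5695
P_3 = 1/(1+e^{-2.2400}) = 0.9038
L = (1−P_1) × P_2 × (1−P_3) = 0.2588 × 0.5695 × 0.0962 = 0.01418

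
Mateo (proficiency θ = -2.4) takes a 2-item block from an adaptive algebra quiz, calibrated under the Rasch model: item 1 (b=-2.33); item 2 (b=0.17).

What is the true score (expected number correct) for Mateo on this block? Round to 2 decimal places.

P(θ) = 1 / (1 + exp(−(θ − b)))
P_1 = 1/(1+e^{0.0700}) = 0.4825
P_2 = 1/(1+e^{2.5700}) = 0.0711
E[score] = 0.4825 + 0.0711 = 0.5536

0.55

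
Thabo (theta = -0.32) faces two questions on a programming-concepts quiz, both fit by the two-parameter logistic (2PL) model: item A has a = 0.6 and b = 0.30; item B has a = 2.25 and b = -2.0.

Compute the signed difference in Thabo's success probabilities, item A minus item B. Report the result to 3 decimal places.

P(theta) = 1 / (1 + exp(−a(theta − b)))
P_A = 0.4081
P_B = 0.9777
P_A − P_B = -0.5696

-0.570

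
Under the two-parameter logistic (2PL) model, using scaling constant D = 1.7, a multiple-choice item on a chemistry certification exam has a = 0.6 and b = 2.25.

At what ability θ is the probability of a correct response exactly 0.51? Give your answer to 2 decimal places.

2.29

P(θ) = 1 / (1 + exp(−D·a(θ − b)))
logit = ln(0.5100/0.4900) = 0.0400
θ = b + logit/(1.7·a) = 2.25 + 0.0400/1.0200 = 2.2892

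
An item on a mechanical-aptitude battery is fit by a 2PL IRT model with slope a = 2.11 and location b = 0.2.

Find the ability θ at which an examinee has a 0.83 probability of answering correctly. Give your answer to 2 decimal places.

P(θ) = 1 / (1 + exp(−a(θ − b)))
logit = ln(0.8300/0.1700) = 1.5856
θ = b + logit/(a) = 0.2 + 1.5856/2.1100 = 0.9515

0.95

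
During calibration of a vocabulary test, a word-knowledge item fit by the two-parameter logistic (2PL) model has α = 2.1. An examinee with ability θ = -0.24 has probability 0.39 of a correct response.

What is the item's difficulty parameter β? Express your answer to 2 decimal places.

-0.03

P(θ) = 1 / (1 + exp(−α(θ − β)))
logit(0.39) = ln(0.39/0.61) = -0.4473
β = θ − logit/(α) = -0.24 − (-0.4473)/2.1000 = -0.0270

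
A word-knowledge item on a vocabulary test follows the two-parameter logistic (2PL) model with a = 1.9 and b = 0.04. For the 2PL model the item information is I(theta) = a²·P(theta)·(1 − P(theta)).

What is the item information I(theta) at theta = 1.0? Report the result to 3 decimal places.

0.432

P = 1/(1+e^{-1.8240}) = 0.8610
P(1−P) = 0.8610 × 0.1390 = 0.1196
I = a² × P(1−P) = 1.9² × 0.1196 = 0.43192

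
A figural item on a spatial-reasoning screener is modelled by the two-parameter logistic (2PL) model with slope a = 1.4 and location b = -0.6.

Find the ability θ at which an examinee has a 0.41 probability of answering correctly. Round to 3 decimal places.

-0.860

P(θ) = 1 / (1 + exp(−a(θ − b)))
logit = ln(0.4100/0.5900) = -0.3640
θ = b + logit/(a) = -0.6 + (-0.3640)/1.4000 = -0.8600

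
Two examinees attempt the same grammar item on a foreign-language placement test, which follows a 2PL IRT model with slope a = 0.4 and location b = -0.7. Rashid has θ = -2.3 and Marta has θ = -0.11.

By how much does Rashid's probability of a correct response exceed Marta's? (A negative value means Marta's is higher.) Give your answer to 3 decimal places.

-0.213

P(θ) = 1 / (1 + exp(−a(θ − b)))
P(Rashid) = 0.3452  [exponent -0.6400]
P(Marta) = 0.5587  [exponent 0.2360]
Difference = 0.3452 − 0.5587 = -0.2135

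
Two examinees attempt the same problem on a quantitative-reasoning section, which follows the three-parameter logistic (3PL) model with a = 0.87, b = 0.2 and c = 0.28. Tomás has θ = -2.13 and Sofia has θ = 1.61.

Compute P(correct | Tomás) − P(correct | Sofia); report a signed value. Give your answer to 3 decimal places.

P(θ) = c + (1 − c) · 1 / (1 + exp(−a(θ − b)))
P(Tomás) = 0.3638  [exponent -2.0271]
P(Sofia) = 0.8367  [exponent 1.2267]
Difference = 0.3638 − 0.8367 = -0.4729

-0.473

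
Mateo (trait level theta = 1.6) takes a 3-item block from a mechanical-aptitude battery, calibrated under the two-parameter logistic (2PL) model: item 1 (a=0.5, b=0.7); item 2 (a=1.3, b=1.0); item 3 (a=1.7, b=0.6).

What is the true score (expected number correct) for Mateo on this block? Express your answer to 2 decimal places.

2.14

P(theta) = 1 / (1 + exp(−a(theta − b)))
P_1 = 1/(1+e^{-0.4500}) = 0.6106
P_2 = 1/(1+e^{-0.7800}) = 0.6857
P_3 = 1/(1+e^{-1.7000}) = 0.8455
E[score] = 0.6106 + 0.6857 + 0.8455 = 2.1419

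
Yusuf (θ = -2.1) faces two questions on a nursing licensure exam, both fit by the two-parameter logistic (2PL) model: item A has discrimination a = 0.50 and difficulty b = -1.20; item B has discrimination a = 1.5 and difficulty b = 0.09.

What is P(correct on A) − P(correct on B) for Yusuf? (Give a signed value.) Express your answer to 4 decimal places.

0.3533

P(θ) = 1 / (1 + exp(−a(θ − b)))
P_A = 0.3894
P_B = 0.0361
P_A − P_B = 0.3533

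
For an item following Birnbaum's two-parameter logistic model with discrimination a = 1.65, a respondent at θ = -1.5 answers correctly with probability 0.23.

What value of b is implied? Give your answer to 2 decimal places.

P(θ) = 1 / (1 + exp(−a(θ − b)))
logit(0.23) = ln(0.23/0.77) = -1.2083
b = θ − logit/(a) = -1.5 − (-1.2083)/1.6500 = -0.7677

-0.77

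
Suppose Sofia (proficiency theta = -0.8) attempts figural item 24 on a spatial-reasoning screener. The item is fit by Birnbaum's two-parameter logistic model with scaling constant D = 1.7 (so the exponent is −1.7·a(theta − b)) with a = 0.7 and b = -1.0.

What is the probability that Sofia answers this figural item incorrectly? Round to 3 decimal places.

P(theta) = 1 / (1 + exp(−D·a(theta − b)))
Exponent: 1.7 × 0.7 × (-0.8 − (-1.0)) = 0.2380
1/(1 + e^{-0.2380}) = 0.5592
P = 0.5592
P(incorrect) = 1 − 0.5592 = 0.4408

0.441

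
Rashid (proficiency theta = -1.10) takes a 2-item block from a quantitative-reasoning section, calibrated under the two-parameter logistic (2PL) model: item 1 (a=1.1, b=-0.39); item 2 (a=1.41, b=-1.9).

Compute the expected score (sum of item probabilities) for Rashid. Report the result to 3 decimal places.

1.070

P(theta) = 1 / (1 + exp(−a(theta − b)))
P_1 = 1/(1+e^{0.7810}) = 0.3141
P_2 = 1/(1+e^{-1.1280}) = 0.7555
E[score] = 0.3141 + 0.7555 = 1.0696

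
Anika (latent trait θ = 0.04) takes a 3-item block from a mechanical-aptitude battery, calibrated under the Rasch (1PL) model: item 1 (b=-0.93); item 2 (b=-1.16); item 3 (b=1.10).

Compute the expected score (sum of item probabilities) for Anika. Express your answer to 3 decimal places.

1.751

P(θ) = 1 / (1 + exp(−(θ − b)))
P_1 = 1/(1+e^{-0.9700}) = 0.7251
P_2 = 1/(1+e^{-1.2000}) = 0.7685
P_3 = 1/(1+e^{1.0600}) = 0.2573
E[score] = 0.7251 + 0.7685 + 0.2573 = 1.7510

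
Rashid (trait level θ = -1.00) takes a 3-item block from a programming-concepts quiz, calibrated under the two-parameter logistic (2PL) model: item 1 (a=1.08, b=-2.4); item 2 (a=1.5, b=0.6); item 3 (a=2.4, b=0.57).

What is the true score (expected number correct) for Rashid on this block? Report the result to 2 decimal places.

P(θ) = 1 / (1 + exp(−a(θ − b)))
P_1 = 1/(1+e^{-1.5120}) = 0.8194
P_2 = 1/(1+e^{2.4000}) = 0.0832
P_3 = 1/(1+e^{3.7680}) = 0.0226
E[score] = 0.8194 + 0.0832 + 0.0226 = 0.9251

0.93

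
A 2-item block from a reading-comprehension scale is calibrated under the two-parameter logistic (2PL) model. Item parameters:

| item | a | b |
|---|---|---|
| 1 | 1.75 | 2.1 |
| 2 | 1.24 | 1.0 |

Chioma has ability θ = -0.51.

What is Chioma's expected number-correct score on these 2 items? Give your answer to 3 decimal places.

0.144

P(θ) = 1 / (1 + exp(−a(θ − b)))
P_1 = 1/(1+e^{4.5675}) = 0.0103
P_2 = 1/(1+e^{1.8724}) = 0.1333
E[score] = 0.0103 + 0.1333 = 0.1435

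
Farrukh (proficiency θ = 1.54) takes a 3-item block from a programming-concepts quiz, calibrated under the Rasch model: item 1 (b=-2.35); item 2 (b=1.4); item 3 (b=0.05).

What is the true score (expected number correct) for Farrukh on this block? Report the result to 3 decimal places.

2.331

P(θ) = 1 / (1 + exp(−(θ − b)))
P_1 = 1/(1+e^{-3.8900}) = 0.9800
P_2 = 1/(1+e^{-0.1400}) = 0.5349
P_3 = 1/(1+e^{-1.4900}) = 0.8161
E[score] = 0.9800 + 0.5349 + 0.8161 = 2.3310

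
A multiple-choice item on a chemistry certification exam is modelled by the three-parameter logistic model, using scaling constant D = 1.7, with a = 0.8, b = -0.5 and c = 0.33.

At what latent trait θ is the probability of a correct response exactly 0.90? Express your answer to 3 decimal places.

P(θ) = c + (1 − c) · 1 / (1 + exp(−D·a(θ − b)))
Remove guessing floor: (0.90 − 0.33)/(1 − 0.33) = 0.8507
logit = ln(0.8507/0.1493) = 1.7405
θ = b + logit/(1.7·a) = -0.5 + 1.7405/1.3600 = 0.7798

0.780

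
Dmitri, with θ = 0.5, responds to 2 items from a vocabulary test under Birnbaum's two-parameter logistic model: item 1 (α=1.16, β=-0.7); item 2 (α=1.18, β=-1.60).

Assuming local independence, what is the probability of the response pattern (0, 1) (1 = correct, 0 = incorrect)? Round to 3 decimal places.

0.184

P(θ) = 1 / (1 + exp(−α(θ − β)))
P_1 = 1/(1+e^{-1.3920}) = 0.8009
P_2 = 1/(1+e^{-2.4780}) = 0.9226
L = (1−P_1) × P_2 = 0.1991 × 0.9226 = 0.18368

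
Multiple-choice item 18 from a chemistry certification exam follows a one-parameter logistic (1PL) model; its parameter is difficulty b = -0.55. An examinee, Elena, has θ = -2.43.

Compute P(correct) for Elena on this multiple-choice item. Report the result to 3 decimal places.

P(θ) = 1 / (1 + exp(−(θ − b)))
Exponent: (-2.43 − (-0.55)) = -1.8800
1/(1 + e^{1.8800}) = 0.1324
P = 0.1324

0.132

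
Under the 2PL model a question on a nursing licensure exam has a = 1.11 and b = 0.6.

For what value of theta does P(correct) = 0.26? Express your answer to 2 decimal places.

P(theta) = 1 / (1 + exp(−a(theta − b)))
logit = ln(0.2600/0.7400) = -1.0460
theta = b + logit/(a) = 0.6 + (-1.0460)/1.1100 = -0.3423

-0.34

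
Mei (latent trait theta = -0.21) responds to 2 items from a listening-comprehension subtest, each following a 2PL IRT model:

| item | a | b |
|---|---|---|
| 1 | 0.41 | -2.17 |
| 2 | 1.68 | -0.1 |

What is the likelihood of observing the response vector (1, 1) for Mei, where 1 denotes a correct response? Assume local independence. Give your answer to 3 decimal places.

0.314

P(theta) = 1 / (1 + exp(−a(theta − b)))
P_1 = 1/(1+e^{-0.8036}) = 0.6907
P_2 = 1/(1+e^{0.1848}) = 0.4539
L = P_1 × P_2 = 0.6907 × 0.4539 = 0.31355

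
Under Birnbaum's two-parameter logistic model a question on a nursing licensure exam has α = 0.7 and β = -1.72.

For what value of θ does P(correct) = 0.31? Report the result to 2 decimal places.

-2.86

P(θ) = 1 / (1 + exp(−α(θ − β)))
logit = ln(0.3100/0.6900) = -0.8001
θ = β + logit/(α) = -1.72 + (-0.8001)/0.7000 = -2.8630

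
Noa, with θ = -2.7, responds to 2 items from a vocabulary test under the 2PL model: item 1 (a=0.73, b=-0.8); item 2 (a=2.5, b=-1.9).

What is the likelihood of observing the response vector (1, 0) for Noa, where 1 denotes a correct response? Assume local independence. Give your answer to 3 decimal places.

P(θ) = 1 / (1 + exp(−a(θ − b)))
P_1 = 1/(1+e^{1.3870}) = 0.1999
P_2 = 1/(1+e^{2.0000}) = 0.1192
L = P_1 × (1−P_2) = 0.1999 × 0.8808 = 0.17606

0.176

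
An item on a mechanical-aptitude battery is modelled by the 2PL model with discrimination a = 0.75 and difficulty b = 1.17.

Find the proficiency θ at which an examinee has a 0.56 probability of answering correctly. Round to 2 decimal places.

1.49

P(θ) = 1 / (1 + exp(−a(θ − b)))
logit = ln(0.5600/0.4400) = 0.2412
θ = b + logit/(a) = 1.17 + 0.2412/0.7500 = 1.4915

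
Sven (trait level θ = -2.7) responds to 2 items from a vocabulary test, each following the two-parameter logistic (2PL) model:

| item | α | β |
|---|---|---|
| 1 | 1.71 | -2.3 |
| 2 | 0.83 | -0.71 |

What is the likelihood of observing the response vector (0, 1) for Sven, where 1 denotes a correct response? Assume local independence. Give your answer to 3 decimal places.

P(θ) = 1 / (1 + exp(−α(θ − β)))
P_1 = 1/(1+e^{0.6840}) = 0.3354
P_2 = 1/(1+e^{1.6517}) = 0.1609
L = (1−P_1) × P_2 = 0.6646 × 0.1609 = 0.10693

0.107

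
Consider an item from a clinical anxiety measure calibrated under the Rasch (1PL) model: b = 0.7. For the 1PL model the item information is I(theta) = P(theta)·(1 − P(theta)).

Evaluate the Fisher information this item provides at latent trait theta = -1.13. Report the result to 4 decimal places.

P = 1/(1+e^{1.8300}) = 0.1382
P(1−P) = 0.1382 × 0.8618 = 0.1191
I = P(1−P) = 0.11913

0.1191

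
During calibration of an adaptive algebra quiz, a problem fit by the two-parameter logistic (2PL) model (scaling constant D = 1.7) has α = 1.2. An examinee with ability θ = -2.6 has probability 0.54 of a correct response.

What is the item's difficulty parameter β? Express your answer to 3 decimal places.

P(θ) = 1 / (1 + exp(−D·α(θ − β)))
logit(0.54) = ln(0.54/0.46) = 0.1603
β = θ − logit/(1.7·α) = -2.6 − 0.1603/2.0400 = -2.6786

-2.679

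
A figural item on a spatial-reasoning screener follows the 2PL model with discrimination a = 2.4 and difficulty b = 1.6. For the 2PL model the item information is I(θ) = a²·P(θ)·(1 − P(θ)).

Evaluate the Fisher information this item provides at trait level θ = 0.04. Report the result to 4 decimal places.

0.1301

P = 1/(1+e^{3.7440}) = 0.0231
P(1−P) = 0.0231 × 0.9769 = 0.0226
I = a² × P(1−P) = 2.4² × 0.0226 = 0.13005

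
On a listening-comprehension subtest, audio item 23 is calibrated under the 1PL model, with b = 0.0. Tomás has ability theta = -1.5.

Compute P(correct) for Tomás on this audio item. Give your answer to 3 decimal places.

P(theta) = 1 / (1 + exp(−(theta − b)))
Exponent: (-1.5 − 0.0) = -1.5000
1/(1 + e^{1.5000}) = 0.1824
P = 0.1824

0.182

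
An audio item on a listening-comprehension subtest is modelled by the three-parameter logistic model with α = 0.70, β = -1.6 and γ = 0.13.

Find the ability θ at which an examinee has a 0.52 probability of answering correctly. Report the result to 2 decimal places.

P(θ) = γ + (1 − γ) · 1 / (1 + exp(−α(θ − β)))
Remove guessing floor: (0.52 − 0.13)/(1 − 0.13) = 0.4483
logit = ln(0.4483/0.5517) = -0.2076
θ = β + logit/(α) = -1.6 + (-0.2076)/0.7000 = -1.8966

-1.90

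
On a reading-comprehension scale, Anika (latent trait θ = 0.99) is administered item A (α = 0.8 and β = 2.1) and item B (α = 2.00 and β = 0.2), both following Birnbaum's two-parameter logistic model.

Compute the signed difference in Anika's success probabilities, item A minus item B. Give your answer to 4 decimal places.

-0.5377

P(θ) = 1 / (1 + exp(−α(θ − β)))
P_A = 0.2915
P_B = 0.8292
P_A − P_B = -0.5377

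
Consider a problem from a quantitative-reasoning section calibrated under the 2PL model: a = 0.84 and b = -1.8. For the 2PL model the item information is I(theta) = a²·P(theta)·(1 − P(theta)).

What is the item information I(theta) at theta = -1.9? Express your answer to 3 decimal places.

0.176

P = 1/(1+e^{0.0840}) = 0.4790
P(1−P) = 0.4790 × 0.5210 = 0.2496
I = a² × P(1−P) = 0.84² × 0.2496 = 0.17609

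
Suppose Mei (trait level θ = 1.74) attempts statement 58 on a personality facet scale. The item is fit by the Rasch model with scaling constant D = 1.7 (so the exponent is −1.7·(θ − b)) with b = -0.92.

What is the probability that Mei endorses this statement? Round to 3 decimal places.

P(θ) = 1 / (1 + exp(−D·(θ − b)))
Exponent: 1.7 × (1.74 − (-0.92)) = 4.5220
1/(1 + e^{-4.5220}) = 0.9892
P = 0.9892

0.989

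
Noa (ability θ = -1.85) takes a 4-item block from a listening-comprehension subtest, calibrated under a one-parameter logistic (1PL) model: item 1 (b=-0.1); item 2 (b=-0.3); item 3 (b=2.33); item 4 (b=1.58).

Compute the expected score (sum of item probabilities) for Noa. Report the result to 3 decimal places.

0.370

P(θ) = 1 / (1 + exp(−(θ − b)))
P_1 = 1/(1+e^{1.7500}) = 0.1480
P_2 = 1/(1+e^{1.5500}) = 0.1751
P_3 = 1/(1+e^{4.1800}) = 0.0151
P_4 = 1/(1+e^{3.4300}) = 0.0314
E[score] = 0.1480 + 0.1751 + 0.0151 + 0.0314 = 0.3696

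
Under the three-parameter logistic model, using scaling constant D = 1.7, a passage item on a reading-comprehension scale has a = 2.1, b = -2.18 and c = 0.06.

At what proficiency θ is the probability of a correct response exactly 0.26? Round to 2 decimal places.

-2.55

P(θ) = c + (1 − c) · 1 / (1 + exp(−D·a(θ − b)))
Remove guessing floor: (0.26 − 0.06)/(1 − 0.06) = 0.2128
logit = ln(0.2128/0.7872) = -1.3083
θ = b + logit/(1.7·a) = -2.18 + (-1.3083)/3.5700 = -2.5465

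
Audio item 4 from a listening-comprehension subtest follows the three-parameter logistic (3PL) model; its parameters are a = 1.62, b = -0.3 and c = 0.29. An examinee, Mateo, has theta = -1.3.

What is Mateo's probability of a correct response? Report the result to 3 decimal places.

0.407

P(theta) = c + (1 − c) · 1 / (1 + exp(−a(theta − b)))
Exponent: 1.62 × (-1.3 − (-0.3)) = -1.6200
1/(1 + e^{1.6200}) = 0.1652
P = 0.29 + 0.71 × 0.1652 = 0.4073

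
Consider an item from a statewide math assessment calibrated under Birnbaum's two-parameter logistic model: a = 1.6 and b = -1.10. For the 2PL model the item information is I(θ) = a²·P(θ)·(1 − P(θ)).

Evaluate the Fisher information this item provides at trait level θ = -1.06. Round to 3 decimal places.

P = 1/(1+e^{-0.0640}) = 0.5160
P(1−P) = 0.5160 × 0.4840 = 0.2497
I = a² × P(1−P) = 1.6² × 0.2497 = 0.63935

0.639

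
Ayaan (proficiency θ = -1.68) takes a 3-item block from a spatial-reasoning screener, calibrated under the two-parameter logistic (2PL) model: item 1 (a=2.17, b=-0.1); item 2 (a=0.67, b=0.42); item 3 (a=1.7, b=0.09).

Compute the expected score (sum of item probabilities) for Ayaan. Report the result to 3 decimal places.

0.275

P(θ) = 1 / (1 + exp(−a(θ − b)))
P_1 = 1/(1+e^{3.4286}) = 0.0314
P_2 = 1/(1+e^{1.4070}) = 0.1967
P_3 = 1/(1+e^{3.0090}) = 0.0470
E[score] = 0.0314 + 0.1967 + 0.0470 = 0.2751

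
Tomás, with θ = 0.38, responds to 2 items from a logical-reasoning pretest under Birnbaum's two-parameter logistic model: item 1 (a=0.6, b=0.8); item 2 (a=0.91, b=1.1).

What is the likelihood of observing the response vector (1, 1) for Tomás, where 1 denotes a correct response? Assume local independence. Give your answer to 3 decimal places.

P(θ) = 1 / (1 + exp(−a(θ − b)))
P_1 = 1/(1+e^{0.2520}) = 0.4373
P_2 = 1/(1+e^{0.6552}) = 0.3418
L = P_1 × P_2 = 0.4373 × 0.3418 = 0.14949

0.149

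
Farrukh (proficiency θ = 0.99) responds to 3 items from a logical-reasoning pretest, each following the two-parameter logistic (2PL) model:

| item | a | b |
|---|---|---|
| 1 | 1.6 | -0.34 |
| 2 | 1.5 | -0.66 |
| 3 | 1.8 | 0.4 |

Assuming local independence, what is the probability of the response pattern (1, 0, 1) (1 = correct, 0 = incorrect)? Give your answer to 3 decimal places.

0.052

P(θ) = 1 / (1 + exp(−a(θ − b)))
P_1 = 1/(1+e^{-2.1280}) = 0.8936
P_2 = 1/(1+e^{-2.4750}) = 0.9224
P_3 = 1/(1+e^{-1.0620}) = 0.7431
L = P_1 × (1−P_2) × P_3 = 0.8936 × 0.0776 × 0.7431 = 0.05155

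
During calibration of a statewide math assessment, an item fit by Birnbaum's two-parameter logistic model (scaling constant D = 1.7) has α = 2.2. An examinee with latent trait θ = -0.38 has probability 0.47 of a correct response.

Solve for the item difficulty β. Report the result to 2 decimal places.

P(θ) = 1 / (1 + exp(−D·α(θ − β)))
logit(0.47) = ln(0.47/0.53) = -0.1201
β = θ − logit/(1.7·α) = -0.38 − (-0.1201)/3.7400 = -0.3479

-0.35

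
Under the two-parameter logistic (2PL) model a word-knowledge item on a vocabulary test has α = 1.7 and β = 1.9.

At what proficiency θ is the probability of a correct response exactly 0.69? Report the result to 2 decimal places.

P(θ) = 1 / (1 + exp(−α(θ − β)))
logit = ln(0.6900/0.3100) = 0.8001
θ = β + logit/(α) = 1.9 + 0.8001/1.7000 = 2.3707

2.37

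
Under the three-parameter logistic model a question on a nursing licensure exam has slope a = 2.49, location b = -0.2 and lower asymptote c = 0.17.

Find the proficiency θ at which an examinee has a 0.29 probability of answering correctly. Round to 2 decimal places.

P(θ) = c + (1 − c) · 1 / (1 + exp(−a(θ − b)))
Remove guessing floor: (0.29 − 0.17)/(1 − 0.17) = 0.1446
logit = ln(0.1446/0.8554) = -1.7778
θ = b + logit/(a) = -0.2 + (-1.7778)/2.4900 = -0.9140

-0.91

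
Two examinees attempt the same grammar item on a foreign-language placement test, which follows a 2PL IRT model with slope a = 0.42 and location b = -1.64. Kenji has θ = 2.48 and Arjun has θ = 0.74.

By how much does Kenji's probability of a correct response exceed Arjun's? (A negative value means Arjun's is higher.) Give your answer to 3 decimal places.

0.118

P(θ) = 1 / (1 + exp(−a(θ − b)))
P(Kenji) = 0.8495  [exponent 1.7304]
P(Arjun) = 0.7310  [exponent 0.9996]
Difference = 0.8495 − 0.7310 = 0.1185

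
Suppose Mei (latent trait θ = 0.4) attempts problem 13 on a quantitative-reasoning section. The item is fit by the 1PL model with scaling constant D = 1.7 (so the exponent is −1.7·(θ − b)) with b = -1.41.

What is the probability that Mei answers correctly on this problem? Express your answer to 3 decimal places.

0.956

P(θ) = 1 / (1 + exp(−D·(θ − b)))
Exponent: 1.7 × (0.4 − (-1.41)) = 3.0770
1/(1 + e^{-3.0770}) = 0.9559
P = 0.9559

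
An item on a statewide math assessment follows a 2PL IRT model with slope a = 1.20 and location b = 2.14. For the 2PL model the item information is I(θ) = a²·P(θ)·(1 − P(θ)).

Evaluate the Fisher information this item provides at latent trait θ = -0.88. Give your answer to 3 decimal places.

0.036

P = 1/(1+e^{3.6240}) = 0.0260
P(1−P) = 0.0260 × 0.9740 = 0.0253
I = a² × P(1−P) = 1.20² × 0.0253 = 0.03644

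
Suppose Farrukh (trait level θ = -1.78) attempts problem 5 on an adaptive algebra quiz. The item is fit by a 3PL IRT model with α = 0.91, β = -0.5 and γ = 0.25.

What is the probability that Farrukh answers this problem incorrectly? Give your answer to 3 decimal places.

0.572

P(θ) = γ + (1 − γ) · 1 / (1 + exp(−α(θ − β)))
Exponent: 0.91 × (-1.78 − (-0.5)) = -1.1648
1/(1 + e^{1.1648}) = 0.2378
P = 0.25 + 0.75 × 0.2378 = 0.4283
P(incorrect) = 1 − 0.4283 = 0.5717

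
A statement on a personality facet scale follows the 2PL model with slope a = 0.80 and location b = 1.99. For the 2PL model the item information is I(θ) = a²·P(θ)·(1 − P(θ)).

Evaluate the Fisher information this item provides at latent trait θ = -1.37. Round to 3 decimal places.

0.038

P = 1/(1+e^{2.6880}) = 0.0637
P(1−P) = 0.0637 × 0.9363 = 0.0596
I = a² × P(1−P) = 0.80² × 0.0596 = 0.03816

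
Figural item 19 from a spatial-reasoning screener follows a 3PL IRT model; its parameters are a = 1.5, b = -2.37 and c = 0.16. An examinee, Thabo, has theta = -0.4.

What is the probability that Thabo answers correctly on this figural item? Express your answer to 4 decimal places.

0.9584

P(theta) = c + (1 − c) · 1 / (1 + exp(−a(theta − b)))
Exponent: 1.5 × (-0.4 − (-2.37)) = 2.9550
1/(1 + e^{-2.9550}) = 0.9505
P = 0.16 + 0.84 × 0.9505 = 0.9584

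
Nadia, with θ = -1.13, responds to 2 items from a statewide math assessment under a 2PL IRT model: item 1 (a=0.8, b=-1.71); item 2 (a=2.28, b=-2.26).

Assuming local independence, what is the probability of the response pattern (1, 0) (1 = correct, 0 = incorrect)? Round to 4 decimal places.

P(θ) = 1 / (1 + exp(−a(θ − b)))
P_1 = 1/(1+e^{-0.4640}) = 0.6140
P_2 = 1/(1+e^{-2.5764}) = 0.9293
L = P_1 × (1−P_2) = 0.6140 × 0.0707 = 0.04339

0.0434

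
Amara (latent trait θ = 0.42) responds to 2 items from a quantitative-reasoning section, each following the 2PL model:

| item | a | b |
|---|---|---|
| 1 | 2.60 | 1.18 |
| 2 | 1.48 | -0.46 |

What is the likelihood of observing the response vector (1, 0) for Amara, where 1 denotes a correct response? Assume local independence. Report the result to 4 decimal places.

0.0260

P(θ) = 1 / (1 + exp(−a(θ − b)))
P_1 = 1/(1+e^{1.9760}) = 0.1217
P_2 = 1/(1+e^{-1.3024}) = 0.7862
L = P_1 × (1−P_2) = 0.1217 × 0.2138 = 0.02602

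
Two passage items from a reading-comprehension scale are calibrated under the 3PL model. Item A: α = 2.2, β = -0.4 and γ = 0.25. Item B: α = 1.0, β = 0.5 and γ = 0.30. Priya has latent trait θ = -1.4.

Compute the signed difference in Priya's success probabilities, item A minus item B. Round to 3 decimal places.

P(θ) = γ + (1 − γ) · 1 / (1 + exp(−α(θ − β)))
P_A = 0.3248
P_B = 0.3911
P_A − P_B = -0.0663

-0.066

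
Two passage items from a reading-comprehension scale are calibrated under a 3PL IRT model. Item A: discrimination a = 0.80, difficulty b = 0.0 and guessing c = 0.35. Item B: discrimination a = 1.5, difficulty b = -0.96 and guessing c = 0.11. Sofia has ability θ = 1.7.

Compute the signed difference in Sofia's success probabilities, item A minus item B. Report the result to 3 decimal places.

P(θ) = c + (1 − c) · 1 / (1 + exp(−a(θ − b)))
P_A = 0.8672
P_B = 0.9838
P_A − P_B = -0.1166

-0.117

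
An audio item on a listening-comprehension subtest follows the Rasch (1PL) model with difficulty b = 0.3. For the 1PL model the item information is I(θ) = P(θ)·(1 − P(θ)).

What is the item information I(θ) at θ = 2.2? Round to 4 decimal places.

P = 1/(1+e^{-1.9000}) = 0.8699
P(1−P) = 0.8699 × 0.1301 = 0.1132
I = P(1−P) = 0.11318

0.1132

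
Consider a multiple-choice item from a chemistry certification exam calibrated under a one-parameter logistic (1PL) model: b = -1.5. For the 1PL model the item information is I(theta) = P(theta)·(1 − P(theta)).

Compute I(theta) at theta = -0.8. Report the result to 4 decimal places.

0.2217

P = 1/(1+e^{-0.7000}) = 0.6682
P(1−P) = 0.6682 × 0.3318 = 0.2217
I = P(1−P) = 0.22171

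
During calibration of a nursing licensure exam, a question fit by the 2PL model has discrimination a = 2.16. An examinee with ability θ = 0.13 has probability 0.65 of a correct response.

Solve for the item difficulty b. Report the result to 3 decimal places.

P(θ) = 1 / (1 + exp(−a(θ − b)))
logit(0.65) = ln(0.65/0.35) = 0.6190
b = θ − logit/(a) = 0.13 − 0.6190/2.1600 = -0.1566

-0.157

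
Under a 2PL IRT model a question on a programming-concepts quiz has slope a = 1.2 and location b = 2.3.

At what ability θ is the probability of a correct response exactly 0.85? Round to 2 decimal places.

3.75

P(θ) = 1 / (1 + exp(−a(θ − b)))
logit = ln(0.8500/0.1500) = 1.7346
θ = b + logit/(a) = 2.3 + 1.7346/1.2000 = 3.7455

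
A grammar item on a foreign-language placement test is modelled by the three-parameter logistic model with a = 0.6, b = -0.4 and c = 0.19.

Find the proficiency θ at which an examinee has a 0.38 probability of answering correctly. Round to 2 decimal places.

P(θ) = c + (1 − c) · 1 / (1 + exp(−a(θ − b)))
Remove guessing floor: (0.38 − 0.19)/(1 − 0.19) = 0.2346
logit = ln(0.2346/0.7654) = -1.1827
θ = b + logit/(a) = -0.4 + (-1.1827)/0.6000 = -2.3712

-2.37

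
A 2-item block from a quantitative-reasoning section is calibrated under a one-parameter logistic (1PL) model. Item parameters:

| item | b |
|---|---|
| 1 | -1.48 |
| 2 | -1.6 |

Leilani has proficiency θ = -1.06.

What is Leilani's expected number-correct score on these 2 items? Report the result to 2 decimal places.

P(θ) = 1 / (1 + exp(−(θ − b)))
P_1 = 1/(1+e^{-0.4200}) = 0.6035
P_2 = 1/(1+e^{-0.5400}) = 0.6318
E[score] = 0.6035 + 0.6318 = 1.2353

1.24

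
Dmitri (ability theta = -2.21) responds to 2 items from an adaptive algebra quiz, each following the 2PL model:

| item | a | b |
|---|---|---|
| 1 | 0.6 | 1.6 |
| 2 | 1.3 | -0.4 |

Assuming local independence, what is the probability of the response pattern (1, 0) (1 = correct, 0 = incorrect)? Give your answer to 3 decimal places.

0.084

P(theta) = 1 / (1 + exp(−a(theta − b)))
P_1 = 1/(1+e^{2.2860}) = 0.0923
P_2 = 1/(1+e^{2.3530}) = 0.0868
L = P_1 × (1−P_2) = 0.0923 × 0.9132 = 0.08428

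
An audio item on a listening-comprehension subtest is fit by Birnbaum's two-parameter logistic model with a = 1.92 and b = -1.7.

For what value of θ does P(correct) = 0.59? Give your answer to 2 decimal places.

-1.51

P(θ) = 1 / (1 + exp(−a(θ − b)))
logit = ln(0.5900/0.4100) = 0.3640
θ = b + logit/(a) = -1.7 + 0.3640/1.9200 = -1.5104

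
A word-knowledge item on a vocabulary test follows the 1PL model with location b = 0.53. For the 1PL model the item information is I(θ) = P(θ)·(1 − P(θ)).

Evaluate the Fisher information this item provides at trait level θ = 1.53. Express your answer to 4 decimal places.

0.1966

P = 1/(1+e^{-1.0000}) = 0.7311
P(1−P) = 0.7311 × 0.2689 = 0.1966
I = P(1−P) = 0.19661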